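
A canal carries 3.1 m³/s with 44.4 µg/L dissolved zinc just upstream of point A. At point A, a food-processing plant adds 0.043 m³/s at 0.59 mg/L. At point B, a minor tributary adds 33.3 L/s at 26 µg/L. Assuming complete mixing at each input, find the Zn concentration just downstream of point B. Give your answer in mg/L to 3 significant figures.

0.0516 mg/L

44.4 µg/L = 0.0444 mg/L.
After input A: C = (3.1·0.0444 + 0.043·0.59) / 3.143 = 0.05186 mg/L.
33.3 L/s = 0.0333 m³/s.
26 µg/L = 0.026 mg/L.
After input B: C = (3.143·0.05186 + 0.0333·0.026) / 3.176 = 0.05159 mg/L.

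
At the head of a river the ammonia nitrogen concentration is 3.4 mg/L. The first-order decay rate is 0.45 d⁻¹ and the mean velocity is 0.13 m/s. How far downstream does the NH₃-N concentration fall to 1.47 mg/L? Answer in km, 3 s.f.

From C = C₀·e^(−kt), t = ln(C₀/C)/k = ln(3.4/1.47)/0.45 = 0.8385/0.45 = 1.863 d.
Distance = v·t = 0.13 m/s × 1.61e+05 s = 2.093e+04 m = 20.93 km.

20.9 km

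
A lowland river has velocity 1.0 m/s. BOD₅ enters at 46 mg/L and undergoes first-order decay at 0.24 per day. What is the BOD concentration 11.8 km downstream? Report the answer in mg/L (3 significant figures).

44.5 mg/L

Travel time t = 11.8 km / 1.0 m/s = 1.18e+04/1.0 = 1.18e+04 s = 0.1366 d.
First-order decay: C = 46·exp(−0.24·0.1366) = 46·0.9678 = 44.52 mg/L.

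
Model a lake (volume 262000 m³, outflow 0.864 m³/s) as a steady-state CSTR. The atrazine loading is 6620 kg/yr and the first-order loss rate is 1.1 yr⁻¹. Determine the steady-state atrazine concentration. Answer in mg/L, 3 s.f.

Outflow Q = 0.864 m³/s × 3.156e+07 s/yr = 2.727e+07 m³/yr.
Steady-state CSTR mass balance: W = Q·C + k·V·C, so C = W/(Q + kV).
Q + kV = 2.727e+07 + 1.1·262000 = 2.755e+07 m³/yr.
C = 6620/2.755e+07 = 0.0002403 kg/m³ = 0.2403 mg/L.

0.240 mg/L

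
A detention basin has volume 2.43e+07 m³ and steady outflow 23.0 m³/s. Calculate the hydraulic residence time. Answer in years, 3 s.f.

0.0335 yr

Q = 23.0 m³/s × 3.156e+07 s/yr = 7.258e+08 m³/yr.
Hydraulic residence time τ = V/Q = 2.43e+07/7.258e+08 = 0.03348 yr.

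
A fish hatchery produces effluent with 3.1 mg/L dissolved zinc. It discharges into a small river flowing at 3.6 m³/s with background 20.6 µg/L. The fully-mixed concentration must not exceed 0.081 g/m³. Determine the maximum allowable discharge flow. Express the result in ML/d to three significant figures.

20.6 µg/L = 0.0206 mg/L.
Mass balance at complete mixing: C_std·(Q_w + Q_r) = Q_w·C_e + Q_r·C_b.
Rearranging, Q_w = Q_r·(C_std − C_b)/(C_e − C_std) = 3.6·(0.081 − 0.0206) / (3.1 − 0.081) = 0.07202 m³/s.
= 6.223 ML/d.

6.22 ML/d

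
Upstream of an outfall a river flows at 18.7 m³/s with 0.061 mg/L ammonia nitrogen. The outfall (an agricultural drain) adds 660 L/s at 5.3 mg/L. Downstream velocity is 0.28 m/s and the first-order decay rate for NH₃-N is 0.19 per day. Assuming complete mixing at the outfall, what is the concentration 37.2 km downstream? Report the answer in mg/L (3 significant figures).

0.179 mg/L

660 L/s = 0.66 m³/s.
After complete mixing, C₀ = (0.66·5.3 + 18.7·0.061) / 19.36 = 0.2396 mg/L.
Travel time t = 3.72e+04 m / 0.28 m/s = 1.329e+05 s = 1.538 d.
C = 0.2396·exp(−0.19·1.538) = 0.2396·0.7466 = 0.1789 mg/L.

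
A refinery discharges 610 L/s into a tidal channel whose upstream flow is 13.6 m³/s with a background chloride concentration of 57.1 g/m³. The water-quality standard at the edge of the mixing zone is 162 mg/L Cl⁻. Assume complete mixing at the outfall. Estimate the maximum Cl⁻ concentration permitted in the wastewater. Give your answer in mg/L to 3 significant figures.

2500 mg/L

610 L/s = 0.61 m³/s.
Mass balance: 162·14.21 = 0.61·Cₑ + 13.6·57.1.
Cₑ = (2302 − 776.6) / 0.61 = 2501 mg/L.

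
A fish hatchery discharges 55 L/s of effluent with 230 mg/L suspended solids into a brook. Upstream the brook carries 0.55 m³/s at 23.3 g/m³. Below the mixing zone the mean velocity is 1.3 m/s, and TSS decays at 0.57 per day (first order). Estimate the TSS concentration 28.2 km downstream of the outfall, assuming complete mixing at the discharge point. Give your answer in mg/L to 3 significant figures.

55 L/s = 0.055 m³/s.
After complete mixing, C₀ = (0.055·230 + 0.55·23.3) / 0.605 = 42.09 mg/L.
Travel time t = 2.82e+04 m / 1.3 m/s = 2.169e+04 s = 0.2511 d.
C = 42.09·exp(−0.57·0.2511) = 42.09·0.8667 = 36.48 mg/L.

36.5 mg/L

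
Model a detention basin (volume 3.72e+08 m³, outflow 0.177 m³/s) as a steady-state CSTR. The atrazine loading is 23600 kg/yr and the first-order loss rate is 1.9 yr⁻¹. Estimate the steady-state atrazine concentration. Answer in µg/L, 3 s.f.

33.1 µg/L

Outflow Q = 0.177 m³/s × 3.156e+07 s/yr = 5.586e+06 m³/yr.
Steady-state CSTR mass balance: W = Q·C + k·V·C, so C = W/(Q + kV).
Q + kV = 5.586e+06 + 1.9·3.72e+08 = 7.124e+08 m³/yr.
C = 23600/7.124e+08 = 3.313e-05 kg/m³ = 0.03313 mg/L = 33.13 µg/L.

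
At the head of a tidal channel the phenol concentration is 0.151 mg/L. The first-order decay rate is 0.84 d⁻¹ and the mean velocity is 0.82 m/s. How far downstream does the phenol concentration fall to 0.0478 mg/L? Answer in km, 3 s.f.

97.0 km

From C = C₀·e^(−kt), t = ln(C₀/C)/k = ln(0.151/0.0478)/0.84 = 1.15/0.84 = 1.369 d.
Distance = v·t = 0.82 m/s × 1.183e+05 s = 9.702e+04 m = 97.02 km.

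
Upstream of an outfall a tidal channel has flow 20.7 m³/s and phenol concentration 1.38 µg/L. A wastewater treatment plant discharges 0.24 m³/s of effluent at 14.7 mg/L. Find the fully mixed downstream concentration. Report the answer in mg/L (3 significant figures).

1.38 µg/L = 0.00138 mg/L.
Flow-weighted mixing gives C = (0.24·14.7 + 20.7·0.00138) / (0.24 + 20.7) = 3.557/20.94 = 0.1698 mg/L.

0.170 mg/L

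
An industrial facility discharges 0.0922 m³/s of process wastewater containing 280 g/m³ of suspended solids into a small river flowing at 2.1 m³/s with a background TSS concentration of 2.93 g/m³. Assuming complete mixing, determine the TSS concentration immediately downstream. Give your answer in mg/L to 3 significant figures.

14.6 mg/L

Conservation of mass across the mixing zone: C = (0.0922·280 + 2.1·2.93) / (0.0922 + 2.1) = 31.97/2.192 = 14.58 mg/L.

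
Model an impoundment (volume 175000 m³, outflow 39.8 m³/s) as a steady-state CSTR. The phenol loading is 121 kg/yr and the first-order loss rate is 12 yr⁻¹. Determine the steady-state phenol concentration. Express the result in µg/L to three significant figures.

Outflow Q = 39.8 m³/s × 3.156e+07 s/yr = 1.256e+09 m³/yr.
Steady-state CSTR mass balance: W = Q·C + k·V·C, so C = W/(Q + kV).
Q + kV = 1.256e+09 + 12·175000 = 1.258e+09 m³/yr.
C = 121/1.258e+09 = 9.618e-08 kg/m³ = 9.618e-05 mg/L = 0.09618 µg/L.

0.0962 µg/L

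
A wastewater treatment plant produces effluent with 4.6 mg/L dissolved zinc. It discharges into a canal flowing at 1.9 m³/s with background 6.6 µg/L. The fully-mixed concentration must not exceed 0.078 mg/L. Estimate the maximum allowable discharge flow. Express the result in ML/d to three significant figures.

2.59 ML/d

6.6 µg/L = 0.0066 mg/L.
Mass balance at complete mixing: C_std·(Q_w + Q_r) = Q_w·C_e + Q_r·C_b.
Rearranging, Q_w = Q_r·(C_std − C_b)/(C_e − C_std) = 1.9·(0.078 − 0.0066) / (4.6 − 0.078) = 0.03 m³/s.
= 2.592 ML/d.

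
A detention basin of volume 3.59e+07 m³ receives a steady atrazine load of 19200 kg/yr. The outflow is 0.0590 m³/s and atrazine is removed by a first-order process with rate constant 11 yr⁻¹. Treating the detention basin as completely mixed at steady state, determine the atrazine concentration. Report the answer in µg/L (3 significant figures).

48.4 µg/L

Outflow Q = 0.0590 m³/s × 3.156e+07 s/yr = 1.862e+06 m³/yr.
Steady-state CSTR mass balance: W = Q·C + k·V·C, so C = W/(Q + kV).
Q + kV = 1.862e+06 + 11·3.59e+07 = 3.968e+08 m³/yr.
C = 19200/3.968e+08 = 4.839e-05 kg/m³ = 0.04839 mg/L = 48.39 µg/L.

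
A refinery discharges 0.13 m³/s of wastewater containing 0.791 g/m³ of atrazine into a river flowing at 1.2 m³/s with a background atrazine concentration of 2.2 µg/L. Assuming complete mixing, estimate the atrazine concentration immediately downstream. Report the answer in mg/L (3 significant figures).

2.2 µg/L = 0.0022 mg/L.
Conservation of mass across the mixing zone: C = (0.13·0.791 + 1.2·0.0022) / (0.13 + 1.2) = 0.1055/1.33 = 0.0793 mg/L.

0.0793 mg/L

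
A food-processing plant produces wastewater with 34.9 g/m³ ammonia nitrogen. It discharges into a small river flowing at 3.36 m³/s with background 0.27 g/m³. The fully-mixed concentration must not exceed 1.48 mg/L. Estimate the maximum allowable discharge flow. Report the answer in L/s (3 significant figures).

122 L/s

Mass balance at complete mixing: C_std·(Q_w + Q_r) = Q_w·C_e + Q_r·C_b.
Rearranging, Q_w = Q_r·(C_std − C_b)/(C_e − C_std) = 3.36·(1.48 − 0.27) / (34.9 − 1.48) = 0.1217 m³/s.
= 121.7 L/s.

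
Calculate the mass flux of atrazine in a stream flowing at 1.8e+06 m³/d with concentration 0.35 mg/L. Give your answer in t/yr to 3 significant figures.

230 t/yr

1.8e+06 m³/d = 20.83 m³/s.
Mass flux = Q·C = 20.83 m³/s × 0.35 g/m³ = 7.292 g/s.
= 7.292 g/s × 31.56 = 230.1 t/yr.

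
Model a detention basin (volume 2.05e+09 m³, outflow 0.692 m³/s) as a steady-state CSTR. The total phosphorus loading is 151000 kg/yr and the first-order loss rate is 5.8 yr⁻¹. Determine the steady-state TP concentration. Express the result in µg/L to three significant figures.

12.7 µg/L

Outflow Q = 0.692 m³/s × 3.156e+07 s/yr = 2.184e+07 m³/yr.
Steady-state CSTR mass balance: W = Q·C + k·V·C, so C = W/(Q + kV).
Q + kV = 2.184e+07 + 5.8·2.05e+09 = 1.191e+10 m³/yr.
C = 151000/1.191e+10 = 1.268e-05 kg/m³ = 0.01268 mg/L = 12.68 µg/L.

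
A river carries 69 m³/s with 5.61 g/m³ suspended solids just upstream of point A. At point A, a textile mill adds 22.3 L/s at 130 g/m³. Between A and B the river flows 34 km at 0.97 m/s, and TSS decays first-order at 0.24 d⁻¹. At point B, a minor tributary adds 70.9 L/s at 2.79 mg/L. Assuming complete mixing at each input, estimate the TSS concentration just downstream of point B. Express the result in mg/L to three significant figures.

22.3 L/s = 0.0223 m³/s.
After input A: C = (69·5.61 + 0.0223·130) / 69.02 = 5.65 mg/L.
Over the 34 km reach to input B (t = 3.505e+04 s = 0.4057 d), decay gives C = 5.65·exp(−0.24·0.4057) = 5.126 mg/L.
70.9 L/s = 0.0709 m³/s.
After input B: C = (69.02·5.126 + 0.0709·2.79) / 69.09 = 5.124 mg/L.

5.12 mg/L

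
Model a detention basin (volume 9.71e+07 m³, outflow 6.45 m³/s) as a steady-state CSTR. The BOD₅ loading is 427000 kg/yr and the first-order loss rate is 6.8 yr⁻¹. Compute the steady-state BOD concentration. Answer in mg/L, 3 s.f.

0.494 mg/L

Outflow Q = 6.45 m³/s × 3.156e+07 s/yr = 2.035e+08 m³/yr.
Steady-state CSTR mass balance: W = Q·C + k·V·C, so C = W/(Q + kV).
Q + kV = 2.035e+08 + 6.8·9.71e+07 = 8.638e+08 m³/yr.
C = 427000/8.638e+08 = 0.0004943 kg/m³ = 0.4943 mg/L.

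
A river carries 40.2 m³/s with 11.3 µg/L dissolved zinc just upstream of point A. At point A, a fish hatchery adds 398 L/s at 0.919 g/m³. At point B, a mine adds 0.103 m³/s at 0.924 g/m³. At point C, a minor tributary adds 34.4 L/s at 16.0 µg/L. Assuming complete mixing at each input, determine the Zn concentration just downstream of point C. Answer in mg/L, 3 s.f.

11.3 µg/L = 0.0113 mg/L.
398 L/s = 0.398 m³/s.
After input A: C = (40.2·0.0113 + 0.398·0.919) / 40.6 = 0.0202 mg/L.
After input B: C = (40.6·0.0202 + 0.103·0.924) / 40.7 = 0.02249 mg/L.
34.4 L/s = 0.0344 m³/s.
16.0 µg/L = 0.016 mg/L.
After input C: C = (40.7·0.02249 + 0.0344·0.016) / 40.74 = 0.02248 mg/L.

0.0225 mg/L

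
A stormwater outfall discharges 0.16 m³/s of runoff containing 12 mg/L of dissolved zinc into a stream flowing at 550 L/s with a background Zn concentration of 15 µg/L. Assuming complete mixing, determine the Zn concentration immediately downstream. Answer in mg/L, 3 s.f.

550 L/s = 0.55 m³/s.
15 µg/L = 0.015 mg/L.
Flow-weighted mixing gives C = (0.16·12 + 0.55·0.015) / (0.16 + 0.55) = 1.928/0.71 = 2.716 mg/L.

2.72 mg/L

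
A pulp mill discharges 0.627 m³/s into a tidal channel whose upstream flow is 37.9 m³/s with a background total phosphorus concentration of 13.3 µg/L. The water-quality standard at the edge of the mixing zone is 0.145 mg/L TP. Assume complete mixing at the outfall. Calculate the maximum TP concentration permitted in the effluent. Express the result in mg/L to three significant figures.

13.3 µg/L = 0.0133 mg/L.
Mass balance: 0.145·38.53 = 0.627·Cₑ + 37.9·0.0133.
Cₑ = (5.586 − 0.5041) / 0.627 = 8.106 mg/L.

8.11 mg/L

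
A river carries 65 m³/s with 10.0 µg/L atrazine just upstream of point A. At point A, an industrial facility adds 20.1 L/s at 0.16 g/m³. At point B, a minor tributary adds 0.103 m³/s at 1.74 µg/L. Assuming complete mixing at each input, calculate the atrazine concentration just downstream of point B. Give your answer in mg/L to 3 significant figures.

10.0 µg/L = 0.01 mg/L.
20.1 L/s = 0.0201 m³/s.
After input A: C = (65·0.01 + 0.0201·0.16) / 65.02 = 0.01005 mg/L.
1.74 µg/L = 0.00174 mg/L.
After input B: C = (65.02·0.01005 + 0.103·0.00174) / 65.12 = 0.01003 mg/L.

0.0100 mg/L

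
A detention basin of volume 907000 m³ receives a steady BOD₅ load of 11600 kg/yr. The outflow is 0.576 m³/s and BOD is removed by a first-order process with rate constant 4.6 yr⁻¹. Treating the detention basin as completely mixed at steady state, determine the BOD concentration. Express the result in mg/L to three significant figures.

0.519 mg/L

Outflow Q = 0.576 m³/s × 3.156e+07 s/yr = 1.818e+07 m³/yr.
Steady-state CSTR mass balance: W = Q·C + k·V·C, so C = W/(Q + kV).
Q + kV = 1.818e+07 + 4.6·907000 = 2.235e+07 m³/yr.
C = 11600/2.235e+07 = 0.000519 kg/m³ = 0.519 mg/L.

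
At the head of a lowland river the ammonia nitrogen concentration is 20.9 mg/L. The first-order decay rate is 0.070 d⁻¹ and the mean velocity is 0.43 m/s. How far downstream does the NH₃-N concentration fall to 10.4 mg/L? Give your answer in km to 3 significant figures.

370 km

From C = C₀·e^(−kt), t = ln(C₀/C)/k = ln(20.9/10.4)/0.070 = 0.6979/0.070 = 9.971 d.
Distance = v·t = 0.43 m/s × 8.615e+05 s = 3.704e+05 m = 370.4 km.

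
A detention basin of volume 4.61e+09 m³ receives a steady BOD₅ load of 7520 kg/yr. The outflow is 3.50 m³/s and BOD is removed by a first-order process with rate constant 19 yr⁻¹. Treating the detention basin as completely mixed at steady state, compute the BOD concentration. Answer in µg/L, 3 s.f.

Outflow Q = 3.50 m³/s × 3.156e+07 s/yr = 1.105e+08 m³/yr.
Steady-state CSTR mass balance: W = Q·C + k·V·C, so C = W/(Q + kV).
Q + kV = 1.105e+08 + 19·4.61e+09 = 8.77e+10 m³/yr.
C = 7520/8.77e+10 = 8.575e-08 kg/m³ = 8.575e-05 mg/L = 0.08575 µg/L.

0.0857 µg/L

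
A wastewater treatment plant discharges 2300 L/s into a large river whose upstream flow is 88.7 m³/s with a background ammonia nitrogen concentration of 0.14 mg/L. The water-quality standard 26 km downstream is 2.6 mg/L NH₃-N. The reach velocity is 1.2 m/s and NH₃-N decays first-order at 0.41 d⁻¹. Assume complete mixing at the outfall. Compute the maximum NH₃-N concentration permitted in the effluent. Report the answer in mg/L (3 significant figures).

2300 L/s = 2.3 m³/s.
Travel time to the compliance point: t = 2.6e+04/1.2 = 2.167e+04 s = 0.2508 d; decay factor exp(−0.41·0.2508) = 0.9023.
So the concentration just after mixing may be at most 2.6/0.9023 = 2.882 mg/L.
Mass balance: 2.882·91 = 2.3·Cₑ + 88.7·0.14.
Cₑ = (262.2 − 12.42) / 2.3 = 108.6 mg/L.

109 mg/L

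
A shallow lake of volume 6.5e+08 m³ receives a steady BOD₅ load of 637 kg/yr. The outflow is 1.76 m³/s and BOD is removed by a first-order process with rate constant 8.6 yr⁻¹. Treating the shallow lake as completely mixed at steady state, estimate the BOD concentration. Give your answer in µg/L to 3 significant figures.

0.113 µg/L

Outflow Q = 1.76 m³/s × 3.156e+07 s/yr = 5.554e+07 m³/yr.
Steady-state CSTR mass balance: W = Q·C + k·V·C, so C = W/(Q + kV).
Q + kV = 5.554e+07 + 8.6·6.5e+08 = 5.646e+09 m³/yr.
C = 637/5.646e+09 = 1.128e-07 kg/m³ = 0.0001128 mg/L = 0.1128 µg/L.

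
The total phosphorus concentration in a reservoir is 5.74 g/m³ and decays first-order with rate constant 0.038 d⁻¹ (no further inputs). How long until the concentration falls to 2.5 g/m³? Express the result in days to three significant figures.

21.9 d

t = ln(C₀/C)/k = ln(5.74/2.5)/0.038 = 0.8312/0.038 = 21.87 d.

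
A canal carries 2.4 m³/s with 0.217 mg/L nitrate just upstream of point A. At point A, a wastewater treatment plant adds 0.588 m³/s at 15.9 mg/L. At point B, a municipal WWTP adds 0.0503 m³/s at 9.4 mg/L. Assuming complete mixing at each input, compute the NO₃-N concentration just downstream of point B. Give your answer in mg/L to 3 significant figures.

After input A: C = (2.4·0.217 + 0.588·15.9) / 2.988 = 3.303 mg/L.
After input B: C = (2.988·3.303 + 0.0503·9.4) / 3.038 = 3.404 mg/L.

3.40 mg/L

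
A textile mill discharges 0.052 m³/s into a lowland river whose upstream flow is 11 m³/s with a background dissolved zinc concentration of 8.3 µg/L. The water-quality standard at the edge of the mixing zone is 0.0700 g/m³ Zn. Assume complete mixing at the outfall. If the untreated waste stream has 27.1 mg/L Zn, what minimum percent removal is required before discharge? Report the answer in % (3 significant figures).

8.3 µg/L = 0.0083 mg/L.
Mass balance: 0.07·11.05 = 0.052·Cₑ + 11·0.0083.
Cₑ = (0.7736 − 0.0913) / 0.052 = 13.12 mg/L.
Required removal = 1 − 13.12/27.1 = 51.58 %.

51.6 %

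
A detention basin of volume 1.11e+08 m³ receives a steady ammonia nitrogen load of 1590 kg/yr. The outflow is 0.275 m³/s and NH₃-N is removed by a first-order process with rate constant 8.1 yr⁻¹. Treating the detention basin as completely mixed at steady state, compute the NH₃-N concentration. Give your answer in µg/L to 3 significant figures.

1.75 µg/L

Outflow Q = 0.275 m³/s × 3.156e+07 s/yr = 8.678e+06 m³/yr.
Steady-state CSTR mass balance: W = Q·C + k·V·C, so C = W/(Q + kV).
Q + kV = 8.678e+06 + 8.1·1.11e+08 = 9.078e+08 m³/yr.
C = 1590/9.078e+08 = 1.752e-06 kg/m³ = 0.001752 mg/L = 1.752 µg/L.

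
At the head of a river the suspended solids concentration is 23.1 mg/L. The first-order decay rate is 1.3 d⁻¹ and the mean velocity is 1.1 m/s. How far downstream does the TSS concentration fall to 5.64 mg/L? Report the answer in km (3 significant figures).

103 km

From C = C₀·e^(−kt), t = ln(C₀/C)/k = ln(23.1/5.64)/1.3 = 1.41/1.3 = 1.085 d.
Distance = v·t = 1.1 m/s × 9.371e+04 s = 1.031e+05 m = 103.1 km.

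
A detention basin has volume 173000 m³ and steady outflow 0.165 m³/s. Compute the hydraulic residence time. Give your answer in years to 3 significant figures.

Q = 0.165 m³/s × 3.156e+07 s/yr = 5.207e+06 m³/yr.
Hydraulic residence time τ = V/Q = 173000/5.207e+06 = 0.03322 yr.

0.0332 yr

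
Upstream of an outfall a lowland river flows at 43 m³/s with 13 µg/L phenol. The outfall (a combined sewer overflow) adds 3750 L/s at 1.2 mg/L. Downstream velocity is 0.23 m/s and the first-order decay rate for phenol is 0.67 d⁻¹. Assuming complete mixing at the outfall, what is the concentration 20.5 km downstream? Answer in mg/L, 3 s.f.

0.0542 mg/L

3750 L/s = 3.75 m³/s.
13 µg/L = 0.013 mg/L.
After complete mixing, C₀ = (3.75·1.2 + 43·0.013) / 46.75 = 0.1082 mg/L.
Travel time t = 2.05e+04 m / 0.23 m/s = 8.913e+04 s = 1.032 d.
C = 0.1082·exp(−0.67·1.032) = 0.1082·0.501 = 0.05421 mg/L.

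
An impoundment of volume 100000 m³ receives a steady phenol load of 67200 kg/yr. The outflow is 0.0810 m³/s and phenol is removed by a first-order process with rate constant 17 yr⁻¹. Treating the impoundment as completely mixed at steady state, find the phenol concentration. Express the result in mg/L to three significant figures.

Outflow Q = 0.0810 m³/s × 3.156e+07 s/yr = 2.556e+06 m³/yr.
Steady-state CSTR mass balance: W = Q·C + k·V·C, so C = W/(Q + kV).
Q + kV = 2.556e+06 + 17·100000 = 4.256e+06 m³/yr.
C = 67200/4.256e+06 = 0.01579 kg/m³ = 15.79 mg/L.

15.8 mg/L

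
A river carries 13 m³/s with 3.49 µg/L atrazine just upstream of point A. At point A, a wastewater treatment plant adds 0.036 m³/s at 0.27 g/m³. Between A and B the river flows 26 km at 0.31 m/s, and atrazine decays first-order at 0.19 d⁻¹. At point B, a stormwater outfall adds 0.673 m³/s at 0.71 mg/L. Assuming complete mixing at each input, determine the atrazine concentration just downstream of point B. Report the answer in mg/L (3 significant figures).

0.0382 mg/L

3.49 µg/L = 0.00349 mg/L.
After input A: C = (13·0.00349 + 0.036·0.27) / 13.04 = 0.004226 mg/L.
Over the 26 km reach to input B (t = 8.387e+04 s = 0.9707 d), decay gives C = 0.004226·exp(−0.19·0.9707) = 0.003514 mg/L.
After input B: C = (13.04·0.003514 + 0.673·0.71) / 13.71 = 0.0382 mg/L.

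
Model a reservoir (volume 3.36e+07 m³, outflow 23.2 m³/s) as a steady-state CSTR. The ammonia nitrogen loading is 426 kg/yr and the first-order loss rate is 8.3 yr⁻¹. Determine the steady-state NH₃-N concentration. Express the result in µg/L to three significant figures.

0.421 µg/L

Outflow Q = 23.2 m³/s × 3.156e+07 s/yr = 7.321e+08 m³/yr.
Steady-state CSTR mass balance: W = Q·C + k·V·C, so C = W/(Q + kV).
Q + kV = 7.321e+08 + 8.3·3.36e+07 = 1.011e+09 m³/yr.
C = 426/1.011e+09 = 4.214e-07 kg/m³ = 0.0004214 mg/L = 0.4214 µg/L.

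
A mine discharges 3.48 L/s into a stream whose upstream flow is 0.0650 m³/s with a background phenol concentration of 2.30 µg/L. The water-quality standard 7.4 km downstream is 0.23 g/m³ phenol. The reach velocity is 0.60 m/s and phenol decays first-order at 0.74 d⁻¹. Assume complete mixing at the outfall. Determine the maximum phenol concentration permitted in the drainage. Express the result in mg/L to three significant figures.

3.48 L/s = 0.00348 m³/s.
2.30 µg/L = 0.0023 mg/L.
Travel time to the compliance point: t = 7400/0.60 = 1.233e+04 s = 0.1427 d; decay factor exp(−0.74·0.1427) = 0.8998.
So the concentration just after mixing may be at most 0.23/0.8998 = 0.2556 mg/L.
Mass balance: 0.2556·0.06848 = 0.00348·Cₑ + 0.065·0.0023.
Cₑ = (0.01751 − 0.0001495) / 0.00348 = 4.987 mg/L.

4.99 mg/L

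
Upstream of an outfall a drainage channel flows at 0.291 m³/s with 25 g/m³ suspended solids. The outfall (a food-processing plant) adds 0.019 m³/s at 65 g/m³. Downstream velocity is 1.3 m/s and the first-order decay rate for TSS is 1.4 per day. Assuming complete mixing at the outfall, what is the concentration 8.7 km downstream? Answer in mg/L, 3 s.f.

After complete mixing, C₀ = (0.019·65 + 0.291·25) / 0.31 = 27.45 mg/L.
Travel time t = 8700 m / 1.3 m/s = 6692 s = 0.07746 d.
C = 27.45·exp(−1.4·0.07746) = 27.45·0.8972 = 24.63 mg/L.

24.6 mg/L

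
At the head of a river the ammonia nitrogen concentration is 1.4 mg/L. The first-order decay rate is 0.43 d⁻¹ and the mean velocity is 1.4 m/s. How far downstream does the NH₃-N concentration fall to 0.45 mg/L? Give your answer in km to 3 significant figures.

From C = C₀·e^(−kt), t = ln(C₀/C)/k = ln(1.4/0.45)/0.43 = 1.135/0.43 = 2.639 d.
Distance = v·t = 1.4 m/s × 2.281e+05 s = 3.193e+05 m = 319.3 km.

319 km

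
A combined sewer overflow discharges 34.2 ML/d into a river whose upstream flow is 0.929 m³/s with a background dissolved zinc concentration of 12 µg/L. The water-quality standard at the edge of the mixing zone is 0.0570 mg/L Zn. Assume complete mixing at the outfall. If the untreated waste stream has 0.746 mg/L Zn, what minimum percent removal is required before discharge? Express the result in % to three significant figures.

34.2 ML/d = 0.3958 m³/s.
12 µg/L = 0.012 mg/L.
Mass balance: 0.057·1.325 = 0.3958·Cₑ + 0.929·0.012.
Cₑ = (0.07552 − 0.01115) / 0.3958 = 0.1626 mg/L.
Required removal = 1 − 0.1626/0.746 = 78.2 %.

78.2 %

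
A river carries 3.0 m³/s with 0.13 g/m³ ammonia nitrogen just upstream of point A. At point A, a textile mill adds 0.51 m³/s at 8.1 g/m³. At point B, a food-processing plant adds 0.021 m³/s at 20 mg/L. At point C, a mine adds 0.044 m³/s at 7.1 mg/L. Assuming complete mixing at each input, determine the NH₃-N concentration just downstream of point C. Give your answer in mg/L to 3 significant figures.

After input A: C = (3·0.13 + 0.51·8.1) / 3.51 = 1.288 mg/L.
After input B: C = (3.51·1.288 + 0.021·20) / 3.531 = 1.399 mg/L.
After input C: C = (3.531·1.399 + 0.044·7.1) / 3.575 = 1.469 mg/L.

1.47 mg/L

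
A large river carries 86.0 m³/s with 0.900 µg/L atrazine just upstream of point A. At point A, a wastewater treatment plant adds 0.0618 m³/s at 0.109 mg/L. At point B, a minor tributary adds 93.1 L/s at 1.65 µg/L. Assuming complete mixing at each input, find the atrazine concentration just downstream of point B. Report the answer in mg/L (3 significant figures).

0.900 µg/L = 0.0009 mg/L.
After input A: C = (86·0.0009 + 0.0618·0.109) / 86.06 = 0.0009776 mg/L.
93.1 L/s = 0.0931 m³/s.
1.65 µg/L = 0.00165 mg/L.
After input B: C = (86.06·0.0009776 + 0.0931·0.00165) / 86.15 = 0.0009784 mg/L.

0.000978 mg/L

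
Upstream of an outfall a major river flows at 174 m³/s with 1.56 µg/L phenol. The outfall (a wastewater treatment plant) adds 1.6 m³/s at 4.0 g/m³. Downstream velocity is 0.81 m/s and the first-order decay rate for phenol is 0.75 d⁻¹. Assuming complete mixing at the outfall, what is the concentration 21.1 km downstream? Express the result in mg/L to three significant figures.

1.56 µg/L = 0.00156 mg/L.
After complete mixing, C₀ = (1.6·4 + 174·0.00156) / 175.6 = 0.03799 mg/L.
Travel time t = 2.11e+04 m / 0.81 m/s = 2.605e+04 s = 0.3015 d.
C = 0.03799·exp(−0.75·0.3015) = 0.03799·0.7976 = 0.0303 mg/L.

0.0303 mg/L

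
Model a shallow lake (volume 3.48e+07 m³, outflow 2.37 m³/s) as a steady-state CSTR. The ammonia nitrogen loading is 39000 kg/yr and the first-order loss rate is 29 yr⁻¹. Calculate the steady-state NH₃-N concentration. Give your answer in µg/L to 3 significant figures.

Outflow Q = 2.37 m³/s × 3.156e+07 s/yr = 7.479e+07 m³/yr.
Steady-state CSTR mass balance: W = Q·C + k·V·C, so C = W/(Q + kV).
Q + kV = 7.479e+07 + 29·3.48e+07 = 1.084e+09 m³/yr.
C = 39000/1.084e+09 = 3.598e-05 kg/m³ = 0.03598 mg/L = 35.98 µg/L.

36.0 µg/L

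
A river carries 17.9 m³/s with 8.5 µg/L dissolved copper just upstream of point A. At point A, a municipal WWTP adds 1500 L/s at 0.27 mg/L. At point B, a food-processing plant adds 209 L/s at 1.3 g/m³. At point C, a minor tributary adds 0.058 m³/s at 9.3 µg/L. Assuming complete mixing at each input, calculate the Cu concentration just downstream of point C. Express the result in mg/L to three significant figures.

8.5 µg/L = 0.0085 mg/L.
1500 L/s = 1.5 m³/s.
After input A: C = (17.9·0.0085 + 1.5·0.27) / 19.4 = 0.02872 mg/L.
209 L/s = 0.209 m³/s.
After input B: C = (19.4·0.02872 + 0.209·1.3) / 19.61 = 0.04227 mg/L.
9.3 µg/L = 0.0093 mg/L.
After input C: C = (19.61·0.04227 + 0.058·0.0093) / 19.67 = 0.04217 mg/L.

0.0422 mg/L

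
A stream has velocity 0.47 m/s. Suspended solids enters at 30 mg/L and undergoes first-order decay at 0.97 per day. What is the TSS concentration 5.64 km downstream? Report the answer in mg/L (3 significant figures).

26.2 mg/L

Travel time t = 5.64 km / 0.47 m/s = 5640/0.47 = 1.2e+04 s = 0.1389 d.
First-order decay: C = 30·exp(−0.97·0.1389) = 30·0.874 = 26.22 mg/L.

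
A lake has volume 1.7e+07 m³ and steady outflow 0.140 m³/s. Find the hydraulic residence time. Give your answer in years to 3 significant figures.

Q = 0.140 m³/s × 3.156e+07 s/yr = 4.418e+06 m³/yr.
Hydraulic residence time τ = V/Q = 1.7e+07/4.418e+06 = 3.848 yr.

3.85 yr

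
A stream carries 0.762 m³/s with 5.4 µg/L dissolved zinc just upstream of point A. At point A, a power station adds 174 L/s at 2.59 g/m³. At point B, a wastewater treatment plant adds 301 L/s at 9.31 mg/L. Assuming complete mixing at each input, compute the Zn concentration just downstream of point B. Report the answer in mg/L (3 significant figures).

5.4 µg/L = 0.0054 mg/L.
174 L/s = 0.174 m³/s.
After input A: C = (0.762·0.0054 + 0.174·2.59) / 0.936 = 0.4859 mg/L.
301 L/s = 0.301 m³/s.
After input B: C = (0.936·0.4859 + 0.301·9.31) / 1.237 = 2.633 mg/L.

2.63 mg/L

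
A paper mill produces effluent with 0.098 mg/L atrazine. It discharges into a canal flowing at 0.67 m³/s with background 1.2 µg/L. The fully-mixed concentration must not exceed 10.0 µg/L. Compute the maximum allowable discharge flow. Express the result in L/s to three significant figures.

67.0 L/s

1.2 µg/L = 0.0012 mg/L.
10.0 µg/L = 0.01 mg/L.
Mass balance at complete mixing: C_std·(Q_w + Q_r) = Q_w·C_e + Q_r·C_b.
Rearranging, Q_w = Q_r·(C_std − C_b)/(C_e − C_std) = 0.67·(0.01 − 0.0012) / (0.098 − 0.01) = 0.067 m³/s.
= 67 L/s.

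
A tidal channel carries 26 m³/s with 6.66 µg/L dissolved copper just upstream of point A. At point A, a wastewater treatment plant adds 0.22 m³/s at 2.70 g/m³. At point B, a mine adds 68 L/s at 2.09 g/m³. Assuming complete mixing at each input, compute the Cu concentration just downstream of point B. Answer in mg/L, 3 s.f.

0.0346 mg/L

6.66 µg/L = 0.00666 mg/L.
After input A: C = (26·0.00666 + 0.22·2.7) / 26.22 = 0.02926 mg/L.
68 L/s = 0.068 m³/s.
After input B: C = (26.22·0.02926 + 0.068·2.09) / 26.29 = 0.03459 mg/L.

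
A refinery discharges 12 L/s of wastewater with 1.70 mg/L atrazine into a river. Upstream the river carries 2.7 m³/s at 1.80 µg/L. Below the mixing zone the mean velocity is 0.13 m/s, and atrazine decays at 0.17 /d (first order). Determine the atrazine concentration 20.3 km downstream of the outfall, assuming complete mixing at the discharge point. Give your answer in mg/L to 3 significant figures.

12 L/s = 0.012 m³/s.
1.80 µg/L = 0.0018 mg/L.
After complete mixing, C₀ = (0.012·1.7 + 2.7·0.0018) / 2.712 = 0.009314 mg/L.
Travel time t = 2.03e+04 m / 0.13 m/s = 1.562e+05 s = 1.807 d.
C = 0.009314·exp(−0.17·1.807) = 0.009314·0.7355 = 0.00685 mg/L.

0.00685 mg/L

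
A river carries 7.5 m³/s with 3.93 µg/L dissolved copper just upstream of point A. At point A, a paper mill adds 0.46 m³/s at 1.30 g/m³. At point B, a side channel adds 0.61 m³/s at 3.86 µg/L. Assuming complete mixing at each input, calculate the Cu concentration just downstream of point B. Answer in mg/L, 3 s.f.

0.0735 mg/L

3.93 µg/L = 0.00393 mg/L.
After input A: C = (7.5·0.00393 + 0.46·1.3) / 7.96 = 0.07883 mg/L.
3.86 µg/L = 0.00386 mg/L.
After input B: C = (7.96·0.07883 + 0.61·0.00386) / 8.57 = 0.07349 mg/L.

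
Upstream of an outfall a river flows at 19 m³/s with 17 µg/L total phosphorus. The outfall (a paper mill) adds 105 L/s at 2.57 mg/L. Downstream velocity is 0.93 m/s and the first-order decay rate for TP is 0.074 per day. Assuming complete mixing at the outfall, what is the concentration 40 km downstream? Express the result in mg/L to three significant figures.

105 L/s = 0.105 m³/s.
17 µg/L = 0.017 mg/L.
After complete mixing, C₀ = (0.105·2.57 + 19·0.017) / 19.11 = 0.03103 mg/L.
Travel time t = 4e+04 m / 0.93 m/s = 4.301e+04 s = 0.4978 d.
C = 0.03103·exp(−0.074·0.4978) = 0.03103·0.9638 = 0.02991 mg/L.

0.0299 mg/L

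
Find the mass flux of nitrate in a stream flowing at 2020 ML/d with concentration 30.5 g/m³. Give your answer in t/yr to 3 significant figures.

22500 t/yr

2020 ML/d = 23.38 m³/s.
Mass flux = Q·C = 23.38 m³/s × 30.5 g/m³ = 713.1 g/s.
= 713.1 g/s × 31.56 = 2.25e+04 t/yr.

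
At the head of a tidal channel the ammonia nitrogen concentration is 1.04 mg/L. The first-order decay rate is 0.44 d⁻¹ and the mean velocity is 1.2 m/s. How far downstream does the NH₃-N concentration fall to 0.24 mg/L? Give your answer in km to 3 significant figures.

346 km

From C = C₀·e^(−kt), t = ln(C₀/C)/k = ln(1.04/0.24)/0.44 = 1.466/0.44 = 3.333 d.
Distance = v·t = 1.2 m/s × 2.879e+05 s = 3.455e+05 m = 345.5 km.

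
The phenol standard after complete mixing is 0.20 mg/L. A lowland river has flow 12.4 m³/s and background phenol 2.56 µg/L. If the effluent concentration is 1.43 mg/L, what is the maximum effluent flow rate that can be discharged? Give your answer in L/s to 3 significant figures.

2.56 µg/L = 0.00256 mg/L.
Mass balance at complete mixing: C_std·(Q_w + Q_r) = Q_w·C_e + Q_r·C_b.
Rearranging, Q_w = Q_r·(C_std − C_b)/(C_e − C_std) = 12.4·(0.2 − 0.00256) / (1.43 − 0.2) = 1.99 m³/s.
= 1990 L/s.

1990 L/s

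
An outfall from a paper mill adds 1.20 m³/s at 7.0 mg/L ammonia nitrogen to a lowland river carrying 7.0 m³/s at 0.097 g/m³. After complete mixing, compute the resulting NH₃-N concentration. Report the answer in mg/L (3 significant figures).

1.11 mg/L

By mass balance at complete mixing, C = (1.2·7 + 7·0.097) / (1.2 + 7) = 9.079/8.2 = 1.107 mg/L.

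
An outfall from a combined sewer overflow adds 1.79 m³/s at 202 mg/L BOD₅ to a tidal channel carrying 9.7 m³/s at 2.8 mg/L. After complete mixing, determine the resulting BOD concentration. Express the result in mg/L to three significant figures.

Flow-weighted mixing gives C = (1.79·202 + 9.7·2.8) / (1.79 + 9.7) = 388.7/11.49 = 33.83 mg/L.

33.8 mg/L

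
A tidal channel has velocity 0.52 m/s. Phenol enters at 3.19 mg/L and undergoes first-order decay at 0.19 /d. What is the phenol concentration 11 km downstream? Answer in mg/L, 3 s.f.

3.05 mg/L

Travel time t = 11 km / 0.52 m/s = 1.1e+04/0.52 = 2.115e+04 s = 0.2448 d.
First-order decay: C = 3.19·exp(−0.19·0.2448) = 3.19·0.9545 = 3.045 mg/L.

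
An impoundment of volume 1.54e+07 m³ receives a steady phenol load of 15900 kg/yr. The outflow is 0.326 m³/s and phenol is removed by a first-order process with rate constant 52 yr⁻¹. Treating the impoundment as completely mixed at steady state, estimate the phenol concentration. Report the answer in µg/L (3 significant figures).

19.6 µg/L

Outflow Q = 0.326 m³/s × 3.156e+07 s/yr = 1.029e+07 m³/yr.
Steady-state CSTR mass balance: W = Q·C + k·V·C, so C = W/(Q + kV).
Q + kV = 1.029e+07 + 52·1.54e+07 = 8.111e+08 m³/yr.
C = 15900/8.111e+08 = 1.96e-05 kg/m³ = 0.0196 mg/L = 19.6 µg/L.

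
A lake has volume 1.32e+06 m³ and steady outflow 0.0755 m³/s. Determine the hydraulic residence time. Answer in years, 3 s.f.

Q = 0.0755 m³/s × 3.156e+07 s/yr = 2.383e+06 m³/yr.
Hydraulic residence time τ = V/Q = 1.32e+06/2.383e+06 = 0.554 yr.

0.554 yr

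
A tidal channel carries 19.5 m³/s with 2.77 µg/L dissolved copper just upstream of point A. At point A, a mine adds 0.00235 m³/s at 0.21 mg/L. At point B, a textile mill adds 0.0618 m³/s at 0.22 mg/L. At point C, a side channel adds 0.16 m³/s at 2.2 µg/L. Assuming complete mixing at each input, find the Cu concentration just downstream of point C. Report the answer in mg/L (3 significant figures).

2.77 µg/L = 0.00277 mg/L.
After input A: C = (19.5·0.00277 + 0.00235·0.21) / 19.5 = 0.002795 mg/L.
After input B: C = (19.5·0.002795 + 0.0618·0.22) / 19.56 = 0.003481 mg/L.
2.2 µg/L = 0.0022 mg/L.
After input C: C = (19.56·0.003481 + 0.16·0.0022) / 19.72 = 0.003471 mg/L.

0.00347 mg/L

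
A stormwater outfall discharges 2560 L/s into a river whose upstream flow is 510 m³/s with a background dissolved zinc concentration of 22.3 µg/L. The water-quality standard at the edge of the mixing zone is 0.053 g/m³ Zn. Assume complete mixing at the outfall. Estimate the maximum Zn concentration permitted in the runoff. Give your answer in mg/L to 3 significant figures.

2560 L/s = 2.56 m³/s.
22.3 µg/L = 0.0223 mg/L.
Mass balance: 0.053·512.6 = 2.56·Cₑ + 510·0.0223.
Cₑ = (27.17 − 11.37) / 2.56 = 6.169 mg/L.

6.17 mg/L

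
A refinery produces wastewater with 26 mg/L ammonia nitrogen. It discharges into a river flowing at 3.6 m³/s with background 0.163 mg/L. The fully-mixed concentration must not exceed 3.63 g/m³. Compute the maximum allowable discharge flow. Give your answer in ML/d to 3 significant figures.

Mass balance at complete mixing: C_std·(Q_w + Q_r) = Q_w·C_e + Q_r·C_b.
Rearranging, Q_w = Q_r·(C_std − C_b)/(C_e − C_std) = 3.6·(3.63 − 0.163) / (26 − 3.63) = 0.5579 m³/s.
= 48.21 ML/d.

48.2 ML/d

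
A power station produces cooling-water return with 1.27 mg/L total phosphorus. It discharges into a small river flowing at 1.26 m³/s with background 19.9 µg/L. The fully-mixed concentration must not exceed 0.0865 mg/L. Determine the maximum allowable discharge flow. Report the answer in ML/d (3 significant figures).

6.13 ML/d

19.9 µg/L = 0.0199 mg/L.
Mass balance at complete mixing: C_std·(Q_w + Q_r) = Q_w·C_e + Q_r·C_b.
Rearranging, Q_w = Q_r·(C_std − C_b)/(C_e − C_std) = 1.26·(0.0865 − 0.0199) / (1.27 − 0.0865) = 0.0709 m³/s.
= 6.126 ML/d.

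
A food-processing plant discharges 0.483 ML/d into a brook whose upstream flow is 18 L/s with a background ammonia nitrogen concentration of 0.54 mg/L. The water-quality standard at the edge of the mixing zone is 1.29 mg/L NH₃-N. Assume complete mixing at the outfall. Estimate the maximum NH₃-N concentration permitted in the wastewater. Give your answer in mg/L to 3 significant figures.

3.70 mg/L

0.483 ML/d = 0.00559 m³/s.
18 L/s = 0.018 m³/s.
Mass balance: 1.29·0.02359 = 0.00559·Cₑ + 0.018·0.54.
Cₑ = (0.03043 − 0.00972) / 0.00559 = 3.705 mg/L.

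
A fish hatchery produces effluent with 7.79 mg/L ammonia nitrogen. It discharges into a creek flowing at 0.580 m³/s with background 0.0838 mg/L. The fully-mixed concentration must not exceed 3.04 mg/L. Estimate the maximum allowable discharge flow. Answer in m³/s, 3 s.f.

0.361 m³/s

Mass balance at complete mixing: C_std·(Q_w + Q_r) = Q_w·C_e + Q_r·C_b.
Rearranging, Q_w = Q_r·(C_std − C_b)/(C_e − C_std) = 0.580·(3.04 − 0.0838) / (7.79 − 3.04) = 0.361 m³/s.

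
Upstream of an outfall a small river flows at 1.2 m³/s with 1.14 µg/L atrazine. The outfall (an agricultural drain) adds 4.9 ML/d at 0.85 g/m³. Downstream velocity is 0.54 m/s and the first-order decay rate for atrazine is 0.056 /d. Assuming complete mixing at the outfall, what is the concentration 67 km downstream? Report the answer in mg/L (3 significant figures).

0.0364 mg/L

4.9 ML/d = 0.05671 m³/s.
1.14 µg/L = 0.00114 mg/L.
After complete mixing, C₀ = (0.05671·0.85 + 1.2·0.00114) / 1.257 = 0.03945 mg/L.
Travel time t = 6.7e+04 m / 0.54 m/s = 1.241e+05 s = 1.436 d.
C = 0.03945·exp(−0.056·1.436) = 0.03945·0.9227 = 0.0364 mg/L.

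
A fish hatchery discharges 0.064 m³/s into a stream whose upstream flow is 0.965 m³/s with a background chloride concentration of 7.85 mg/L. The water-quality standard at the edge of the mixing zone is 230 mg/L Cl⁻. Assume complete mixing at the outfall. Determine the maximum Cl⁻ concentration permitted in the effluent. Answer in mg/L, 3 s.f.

Mass balance: 230·1.029 = 0.064·Cₑ + 0.965·7.85.
Cₑ = (236.7 − 7.575) / 0.064 = 3580 mg/L.

3580 mg/L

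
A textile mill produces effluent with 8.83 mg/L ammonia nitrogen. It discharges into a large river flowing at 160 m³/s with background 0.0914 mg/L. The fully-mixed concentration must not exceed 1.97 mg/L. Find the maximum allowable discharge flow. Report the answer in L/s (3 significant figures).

Mass balance at complete mixing: C_std·(Q_w + Q_r) = Q_w·C_e + Q_r·C_b.
Rearranging, Q_w = Q_r·(C_std − C_b)/(C_e − C_std) = 160·(1.97 − 0.0914) / (8.83 − 1.97) = 43.82 m³/s.
= 4.382e+04 L/s.

43800 L/s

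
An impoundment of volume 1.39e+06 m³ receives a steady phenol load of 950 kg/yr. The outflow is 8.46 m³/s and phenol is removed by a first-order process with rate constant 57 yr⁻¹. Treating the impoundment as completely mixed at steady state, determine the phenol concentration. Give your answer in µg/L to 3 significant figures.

Outflow Q = 8.46 m³/s × 3.156e+07 s/yr = 2.67e+08 m³/yr.
Steady-state CSTR mass balance: W = Q·C + k·V·C, so C = W/(Q + kV).
Q + kV = 2.67e+08 + 57·1.39e+06 = 3.462e+08 m³/yr.
C = 950/3.462e+08 = 2.744e-06 kg/m³ = 0.002744 mg/L = 2.744 µg/L.

2.74 µg/L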